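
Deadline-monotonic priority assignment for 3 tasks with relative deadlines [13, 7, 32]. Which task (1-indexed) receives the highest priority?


Sort tasks by relative deadline (ascending):
  Task 2: deadline = 7
  Task 1: deadline = 13
  Task 3: deadline = 32
Priority order (highest first): [2, 1, 3]
Highest priority task = 2

2


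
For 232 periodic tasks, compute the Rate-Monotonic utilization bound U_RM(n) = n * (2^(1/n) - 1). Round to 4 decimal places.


Compute 2^(1/232) = 1.0029921710
Subtract 1: 1.0029921710 - 1 = 0.0029921710
Multiply by n: 232 * 0.0029921710 = 0.6941836720
Round to 4 dp: 0.6942

0.6942


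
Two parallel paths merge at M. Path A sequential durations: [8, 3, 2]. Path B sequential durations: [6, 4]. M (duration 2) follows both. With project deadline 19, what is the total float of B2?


Forward pass: ES(B2) = sum of predecessors on chain B = 6
EF = ES + duration = 6 + 4 = 10
Backward pass: LF(M) = deadline = 19; LS(M) = 19 - 2 = 17
LF(B2) = LS(M) - sum(successors on chain B) = 17 - 0 = 17
LS = LF - duration = 17 - 4 = 13
Total float = LS - ES = 13 - 6 = 7

7


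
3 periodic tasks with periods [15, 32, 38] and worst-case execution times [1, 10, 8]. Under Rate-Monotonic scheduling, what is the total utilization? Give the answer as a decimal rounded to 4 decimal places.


Compute individual utilizations (exact fractions):
  Task 1: C/T = 1/15 (approx. 0.0667)
  Task 2: C/T = 10/32 = 5/16 (approx. 0.3125)
  Task 3: C/T = 8/38 = 4/19 (approx. 0.2105)
Total utilization U = 1/15 + 5/16 + 4/19 = 2689/4560
Rounded to 4 decimal places: U = 0.5897
RM (Liu & Layland) bound for 3 tasks = 0.779763; compare with U = 2689/4560 (approx. 0.589693)
U <= bound, so schedulable by RM sufficient condition.

0.5897


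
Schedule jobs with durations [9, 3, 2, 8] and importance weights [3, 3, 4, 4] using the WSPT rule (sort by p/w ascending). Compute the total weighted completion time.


Compute p/w ratios and sort ascending (WSPT): [(2, 4), (3, 3), (8, 4), (9, 3)]
Compute weighted completion times:
  Job (p=2,w=4): C=2, w*C=4*2=8
  Job (p=3,w=3): C=5, w*C=3*5=15
  Job (p=8,w=4): C=13, w*C=4*13=52
  Job (p=9,w=3): C=22, w*C=3*22=66
Total weighted completion time = 141

141


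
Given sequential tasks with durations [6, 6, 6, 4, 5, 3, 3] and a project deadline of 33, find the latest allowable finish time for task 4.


LF(activity 4) = deadline - sum of successor durations
Successors: activities 5 through 7 with durations [5, 3, 3]
Sum of successor durations = 11
LF = 33 - 11 = 22

22


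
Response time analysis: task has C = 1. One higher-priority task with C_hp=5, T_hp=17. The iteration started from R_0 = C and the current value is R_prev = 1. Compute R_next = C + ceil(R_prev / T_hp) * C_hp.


R_next = C + ceil(R_prev / T_hp) * C_hp
ceil(1 / 17) = ceil(0.0588) = 1
Interference = 1 * 5 = 5
R_next = 1 + 5 = 6

6


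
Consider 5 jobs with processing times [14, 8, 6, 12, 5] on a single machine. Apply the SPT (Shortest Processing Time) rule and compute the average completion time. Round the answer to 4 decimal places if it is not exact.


Sort jobs by processing time (SPT order): [5, 6, 8, 12, 14]
Compute completion times sequentially:
  Job 1: processing = 5, completes at 5
  Job 2: processing = 6, completes at 11
  Job 3: processing = 8, completes at 19
  Job 4: processing = 12, completes at 31
  Job 5: processing = 14, completes at 45
Sum of completion times = 111
Average completion time = 111/5 = 22.2

22.2


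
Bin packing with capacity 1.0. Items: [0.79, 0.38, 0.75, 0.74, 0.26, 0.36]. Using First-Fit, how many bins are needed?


Place items sequentially using First-Fit:
  Item 0.79 -> new Bin 1
  Item 0.38 -> new Bin 2
  Item 0.75 -> new Bin 3
  Item 0.74 -> new Bin 4
  Item 0.26 -> Bin 2 (now 0.64)
  Item 0.36 -> Bin 2 (now 1.0)
Total bins used = 4

4


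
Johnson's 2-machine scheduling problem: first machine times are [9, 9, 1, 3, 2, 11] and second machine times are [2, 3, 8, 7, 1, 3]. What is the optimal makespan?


Apply Johnson's rule:
  Group 1 (a <= b): [(3, 1, 8), (4, 3, 7)]
  Group 2 (a > b): [(2, 9, 3), (6, 11, 3), (1, 9, 2), (5, 2, 1)]
Optimal job order: [3, 4, 2, 6, 1, 5]
Schedule:
  Job 3: M1 done at 1, M2 done at 9
  Job 4: M1 done at 4, M2 done at 16
  Job 2: M1 done at 13, M2 done at 19
  Job 6: M1 done at 24, M2 done at 27
  Job 1: M1 done at 33, M2 done at 35
  Job 5: M1 done at 35, M2 done at 36
Makespan = 36

36


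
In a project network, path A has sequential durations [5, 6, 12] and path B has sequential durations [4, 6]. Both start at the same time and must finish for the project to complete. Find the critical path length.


Path A total = 5 + 6 + 12 = 23
Path B total = 4 + 6 = 10
Critical path = longest path = max(23, 10) = 23

23


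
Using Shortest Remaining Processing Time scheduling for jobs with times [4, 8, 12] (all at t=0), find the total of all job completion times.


Since all jobs arrive at t=0, SRPT equals SPT ordering.
SPT order: [4, 8, 12]
Completion times:
  Job 1: p=4, C=4
  Job 2: p=8, C=12
  Job 3: p=12, C=24
Total completion time = 4 + 12 + 24 = 40

40


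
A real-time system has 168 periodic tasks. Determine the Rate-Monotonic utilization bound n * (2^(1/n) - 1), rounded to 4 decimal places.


Compute 2^(1/168) = 1.0041343992
Subtract 1: 1.0041343992 - 1 = 0.0041343992
Multiply by n: 168 * 0.0041343992 = 0.6945790656
Round to 4 dp: 0.6946

0.6946


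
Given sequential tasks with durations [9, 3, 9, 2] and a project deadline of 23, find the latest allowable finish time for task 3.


LF(activity 3) = deadline - sum of successor durations
Successors: activities 4 through 4 with durations [2]
Sum of successor durations = 2
LF = 23 - 2 = 21

21


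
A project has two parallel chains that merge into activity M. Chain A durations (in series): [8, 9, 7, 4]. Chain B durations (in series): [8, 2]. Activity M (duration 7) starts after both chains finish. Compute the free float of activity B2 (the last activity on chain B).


ES(B2) = sum of predecessors on chain B = 8
EF(B2) = ES + duration = 8 + 2 = 10
Successor of B2 is M. ES(M) = max(sum(A), sum(B)) = max(28, 10) = 28
Free float = ES(successor) - EF(current) = 28 - 10 = 18

18


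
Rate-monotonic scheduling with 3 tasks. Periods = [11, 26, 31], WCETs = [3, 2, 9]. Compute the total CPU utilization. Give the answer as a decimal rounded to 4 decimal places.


Compute individual utilizations (exact fractions):
  Task 1: C/T = 3/11 (approx. 0.2727)
  Task 2: C/T = 2/26 = 1/13 (approx. 0.0769)
  Task 3: C/T = 9/31 (approx. 0.2903)
Total utilization U = 3/11 + 1/13 + 9/31 = 2837/4433
Rounded to 4 decimal places: U = 0.6400
RM (Liu & Layland) bound for 3 tasks = 0.779763; compare with U = 2837/4433 (approx. 0.639973)
U <= bound, so schedulable by RM sufficient condition.

0.6400


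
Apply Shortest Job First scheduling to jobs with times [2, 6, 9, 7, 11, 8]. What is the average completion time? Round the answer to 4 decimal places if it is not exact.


SJF order (ascending): [2, 6, 7, 8, 9, 11]
Completion times:
  Job 1: burst=2, C=2
  Job 2: burst=6, C=8
  Job 3: burst=7, C=15
  Job 4: burst=8, C=23
  Job 5: burst=9, C=32
  Job 6: burst=11, C=43
Average completion = 123/6 = 20.5

20.5


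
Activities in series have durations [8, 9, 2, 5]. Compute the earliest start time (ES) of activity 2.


Activity 2 starts after activities 1 through 1 complete.
Predecessor durations: [8]
ES = 8 = 8

8


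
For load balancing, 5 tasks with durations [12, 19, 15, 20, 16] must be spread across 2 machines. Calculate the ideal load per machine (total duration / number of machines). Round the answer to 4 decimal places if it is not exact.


Total processing time = 12 + 19 + 15 + 20 + 16 = 82
Number of machines = 2
Ideal balanced load = 82 / 2 = 41.0

41.0


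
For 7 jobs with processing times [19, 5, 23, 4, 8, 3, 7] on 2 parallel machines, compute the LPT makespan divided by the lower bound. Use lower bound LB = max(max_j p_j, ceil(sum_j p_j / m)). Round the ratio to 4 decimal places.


LPT order: [23, 19, 8, 7, 5, 4, 3]
Machine loads after assignment: [34, 35]
LPT makespan = 35
Lower bound = max(max_job, ceil(total/2)) = max(23, 35) = 35
Ratio = 35 / 35 = 1.0

1.0


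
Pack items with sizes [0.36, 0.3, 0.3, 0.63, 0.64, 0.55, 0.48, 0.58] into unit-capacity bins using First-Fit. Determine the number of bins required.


Place items sequentially using First-Fit:
  Item 0.36 -> new Bin 1
  Item 0.3 -> Bin 1 (now 0.66)
  Item 0.3 -> Bin 1 (now 0.96)
  Item 0.63 -> new Bin 2
  Item 0.64 -> new Bin 3
  Item 0.55 -> new Bin 4
  Item 0.48 -> new Bin 5
  Item 0.58 -> new Bin 6
Total bins used = 6

6


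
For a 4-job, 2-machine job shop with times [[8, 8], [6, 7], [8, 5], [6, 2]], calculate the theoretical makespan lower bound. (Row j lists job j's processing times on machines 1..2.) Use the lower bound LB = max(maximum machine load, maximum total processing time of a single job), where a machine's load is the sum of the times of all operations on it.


Machine loads:
  Machine 1: 8 + 6 + 8 + 6 = 28
  Machine 2: 8 + 7 + 5 + 2 = 22
Max machine load = 28
Job totals:
  Job 1: 16
  Job 2: 13
  Job 3: 13
  Job 4: 8
Max job total = 16
Lower bound = max(28, 16) = 28

28


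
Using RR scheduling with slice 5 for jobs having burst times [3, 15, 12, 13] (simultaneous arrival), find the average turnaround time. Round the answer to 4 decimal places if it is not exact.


Time quantum = 5
Execution trace:
  J1 runs 3 units, time = 3
  J2 runs 5 units, time = 8
  J3 runs 5 units, time = 13
  J4 runs 5 units, time = 18
  J2 runs 5 units, time = 23
  J3 runs 5 units, time = 28
  J4 runs 5 units, time = 33
  J2 runs 5 units, time = 38
  J3 runs 2 units, time = 40
  J4 runs 3 units, time = 43
Finish times: [3, 38, 40, 43]
Average turnaround = 124/4 = 31.0

31.0


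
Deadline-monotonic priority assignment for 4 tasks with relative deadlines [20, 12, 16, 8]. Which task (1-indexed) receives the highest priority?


Sort tasks by relative deadline (ascending):
  Task 4: deadline = 8
  Task 2: deadline = 12
  Task 3: deadline = 16
  Task 1: deadline = 20
Priority order (highest first): [4, 2, 3, 1]
Highest priority task = 4

4


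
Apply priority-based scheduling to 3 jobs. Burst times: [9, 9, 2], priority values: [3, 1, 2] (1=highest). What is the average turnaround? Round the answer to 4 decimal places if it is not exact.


Sort by priority (ascending = highest first):
Order: [(1, 9), (2, 2), (3, 9)]
Completion times:
  Priority 1, burst=9, C=9
  Priority 2, burst=2, C=11
  Priority 3, burst=9, C=20
Average turnaround = 40/3 = 13.3333

13.3333


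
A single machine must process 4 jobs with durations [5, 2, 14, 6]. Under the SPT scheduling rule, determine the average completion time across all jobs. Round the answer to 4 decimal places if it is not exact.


Sort jobs by processing time (SPT order): [2, 5, 6, 14]
Compute completion times sequentially:
  Job 1: processing = 2, completes at 2
  Job 2: processing = 5, completes at 7
  Job 3: processing = 6, completes at 13
  Job 4: processing = 14, completes at 27
Sum of completion times = 49
Average completion time = 49/4 = 12.25

12.25


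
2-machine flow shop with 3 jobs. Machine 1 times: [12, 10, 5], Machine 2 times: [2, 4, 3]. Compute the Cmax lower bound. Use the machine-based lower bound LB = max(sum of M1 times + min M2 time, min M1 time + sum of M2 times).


LB1 = sum(M1 times) + min(M2 times) = 27 + 2 = 29
LB2 = min(M1 times) + sum(M2 times) = 5 + 9 = 14
Lower bound = max(LB1, LB2) = max(29, 14) = 29

29


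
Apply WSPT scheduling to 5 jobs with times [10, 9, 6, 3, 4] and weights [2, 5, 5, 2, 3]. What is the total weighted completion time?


Compute p/w ratios and sort ascending (WSPT): [(6, 5), (4, 3), (3, 2), (9, 5), (10, 2)]
Compute weighted completion times:
  Job (p=6,w=5): C=6, w*C=5*6=30
  Job (p=4,w=3): C=10, w*C=3*10=30
  Job (p=3,w=2): C=13, w*C=2*13=26
  Job (p=9,w=5): C=22, w*C=5*22=110
  Job (p=10,w=2): C=32, w*C=2*32=64
Total weighted completion time = 260

260


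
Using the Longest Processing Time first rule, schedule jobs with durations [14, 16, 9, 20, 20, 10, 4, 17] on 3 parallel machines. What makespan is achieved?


Sort jobs in decreasing order (LPT): [20, 20, 17, 16, 14, 10, 9, 4]
Assign each job to the least loaded machine:
  Machine 1: jobs [20, 14], load = 34
  Machine 2: jobs [20, 10, 9], load = 39
  Machine 3: jobs [17, 16, 4], load = 37
Makespan = max load = 39

39


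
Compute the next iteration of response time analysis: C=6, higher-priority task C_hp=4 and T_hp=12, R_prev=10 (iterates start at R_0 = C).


R_next = C + ceil(R_prev / T_hp) * C_hp
ceil(10 / 12) = ceil(0.8333) = 1
Interference = 1 * 4 = 4
R_next = 6 + 4 = 10
R_next = R_prev, so the iteration has converged (response time = 10).

10


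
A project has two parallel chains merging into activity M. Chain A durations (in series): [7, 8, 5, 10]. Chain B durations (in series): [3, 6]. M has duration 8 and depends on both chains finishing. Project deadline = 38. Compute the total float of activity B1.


Forward pass: ES(B1) = sum of predecessors on chain B = 0
EF = ES + duration = 0 + 3 = 3
Backward pass: LF(M) = deadline = 38; LS(M) = 38 - 8 = 30
LF(B1) = LS(M) - sum(successors on chain B) = 30 - 6 = 24
LS = LF - duration = 24 - 3 = 21
Total float = LS - ES = 21 - 0 = 21

21


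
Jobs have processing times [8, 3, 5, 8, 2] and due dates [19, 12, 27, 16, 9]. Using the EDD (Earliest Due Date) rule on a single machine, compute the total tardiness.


Sort by due date (EDD order): [(2, 9), (3, 12), (8, 16), (8, 19), (5, 27)]
Compute completion times and tardiness:
  Job 1: p=2, d=9, C=2, tardiness=max(0,2-9)=0
  Job 2: p=3, d=12, C=5, tardiness=max(0,5-12)=0
  Job 3: p=8, d=16, C=13, tardiness=max(0,13-16)=0
  Job 4: p=8, d=19, C=21, tardiness=max(0,21-19)=2
  Job 5: p=5, d=27, C=26, tardiness=max(0,26-27)=0
Total tardiness = 2

2


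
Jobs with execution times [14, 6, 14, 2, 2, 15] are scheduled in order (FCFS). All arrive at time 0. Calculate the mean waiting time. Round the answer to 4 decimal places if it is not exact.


FCFS order (as given): [14, 6, 14, 2, 2, 15]
Waiting times:
  Job 1: wait = 0
  Job 2: wait = 14
  Job 3: wait = 20
  Job 4: wait = 34
  Job 5: wait = 36
  Job 6: wait = 38
Sum of waiting times = 142
Average waiting time = 142/6 = 23.6667

23.6667


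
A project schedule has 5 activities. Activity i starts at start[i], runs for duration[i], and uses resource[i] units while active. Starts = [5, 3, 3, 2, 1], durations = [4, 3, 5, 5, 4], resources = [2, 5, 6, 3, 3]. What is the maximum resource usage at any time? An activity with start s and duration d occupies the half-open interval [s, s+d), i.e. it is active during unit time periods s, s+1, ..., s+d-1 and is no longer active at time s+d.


Each activity i is active on [start_i, start_i + duration_i).
Compute total resource usage per time slot:
  t=0: active resources = [], total = 0
  t=1: active resources = [3], total = 3
  t=2: active resources = [3, 3], total = 6
  t=3: active resources = [5, 6, 3, 3], total = 17
  t=4: active resources = [5, 6, 3, 3], total = 17
  t=5: active resources = [2, 5, 6, 3], total = 16
  t=6: active resources = [2, 6, 3], total = 11
  t=7: active resources = [2, 6], total = 8
  t=8: active resources = [2], total = 2
Peak resource demand = 17

17


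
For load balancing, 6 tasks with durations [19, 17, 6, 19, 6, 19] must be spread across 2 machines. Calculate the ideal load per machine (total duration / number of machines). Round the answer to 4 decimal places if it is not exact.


Total processing time = 19 + 17 + 6 + 19 + 6 + 19 = 86
Number of machines = 2
Ideal balanced load = 86 / 2 = 43.0

43.0


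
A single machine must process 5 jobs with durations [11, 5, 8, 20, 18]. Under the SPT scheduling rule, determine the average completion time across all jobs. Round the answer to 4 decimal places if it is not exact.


Sort jobs by processing time (SPT order): [5, 8, 11, 18, 20]
Compute completion times sequentially:
  Job 1: processing = 5, completes at 5
  Job 2: processing = 8, completes at 13
  Job 3: processing = 11, completes at 24
  Job 4: processing = 18, completes at 42
  Job 5: processing = 20, completes at 62
Sum of completion times = 146
Average completion time = 146/5 = 29.2

29.2


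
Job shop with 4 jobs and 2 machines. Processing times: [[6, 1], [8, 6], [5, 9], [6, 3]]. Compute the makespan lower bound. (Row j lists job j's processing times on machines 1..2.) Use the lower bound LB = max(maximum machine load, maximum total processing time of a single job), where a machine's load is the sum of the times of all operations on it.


Machine loads:
  Machine 1: 6 + 8 + 5 + 6 = 25
  Machine 2: 1 + 6 + 9 + 3 = 19
Max machine load = 25
Job totals:
  Job 1: 7
  Job 2: 14
  Job 3: 14
  Job 4: 9
Max job total = 14
Lower bound = max(25, 14) = 25

25


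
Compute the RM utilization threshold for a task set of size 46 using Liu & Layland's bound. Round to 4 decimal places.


Compute 2^(1/46) = 1.0151825180
Subtract 1: 1.0151825180 - 1 = 0.0151825180
Multiply by n: 46 * 0.0151825180 = 0.6983958280
Round to 4 dp: 0.6984

0.6984


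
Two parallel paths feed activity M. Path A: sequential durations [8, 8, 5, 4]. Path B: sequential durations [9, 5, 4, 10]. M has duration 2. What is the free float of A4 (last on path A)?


ES(A4) = sum of predecessors on chain A = 21
EF(A4) = ES + duration = 21 + 4 = 25
Successor of A4 is M. ES(M) = max(sum(A), sum(B)) = max(25, 28) = 28
Free float = ES(successor) - EF(current) = 28 - 25 = 3

3


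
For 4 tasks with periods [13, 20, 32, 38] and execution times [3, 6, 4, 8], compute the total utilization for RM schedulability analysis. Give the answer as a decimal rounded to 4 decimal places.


Compute individual utilizations (exact fractions):
  Task 1: C/T = 3/13 (approx. 0.2308)
  Task 2: C/T = 6/20 = 3/10 (approx. 0.3)
  Task 3: C/T = 4/32 = 1/8 (approx. 0.125)
  Task 4: C/T = 8/38 = 4/19 (approx. 0.2105)
Total utilization U = 3/13 + 3/10 + 1/8 + 4/19 = 8559/9880
Rounded to 4 decimal places: U = 0.8663
RM (Liu & Layland) bound for 4 tasks = 0.756828; compare with U = 8559/9880 (approx. 0.866296)
bound < U <= 1, so the RM sufficient condition is not met (inconclusive; an exact test such as response-time analysis is needed).

0.8663


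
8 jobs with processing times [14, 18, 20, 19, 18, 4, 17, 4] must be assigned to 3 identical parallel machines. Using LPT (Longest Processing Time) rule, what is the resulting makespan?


Sort jobs in decreasing order (LPT): [20, 19, 18, 18, 17, 14, 4, 4]
Assign each job to the least loaded machine:
  Machine 1: jobs [20, 14, 4], load = 38
  Machine 2: jobs [19, 17, 4], load = 40
  Machine 3: jobs [18, 18], load = 36
Makespan = max load = 40

40


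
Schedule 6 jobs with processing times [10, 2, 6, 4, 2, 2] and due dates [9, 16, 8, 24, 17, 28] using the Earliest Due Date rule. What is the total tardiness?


Sort by due date (EDD order): [(6, 8), (10, 9), (2, 16), (2, 17), (4, 24), (2, 28)]
Compute completion times and tardiness:
  Job 1: p=6, d=8, C=6, tardiness=max(0,6-8)=0
  Job 2: p=10, d=9, C=16, tardiness=max(0,16-9)=7
  Job 3: p=2, d=16, C=18, tardiness=max(0,18-16)=2
  Job 4: p=2, d=17, C=20, tardiness=max(0,20-17)=3
  Job 5: p=4, d=24, C=24, tardiness=max(0,24-24)=0
  Job 6: p=2, d=28, C=26, tardiness=max(0,26-28)=0
Total tardiness = 12

12


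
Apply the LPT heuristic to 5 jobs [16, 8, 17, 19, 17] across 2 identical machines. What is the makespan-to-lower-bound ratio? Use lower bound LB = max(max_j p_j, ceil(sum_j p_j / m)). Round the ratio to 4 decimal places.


LPT order: [19, 17, 17, 16, 8]
Machine loads after assignment: [35, 42]
LPT makespan = 42
Lower bound = max(max_job, ceil(total/2)) = max(19, 39) = 39
Ratio = 42 / 39 = 1.0769

1.0769


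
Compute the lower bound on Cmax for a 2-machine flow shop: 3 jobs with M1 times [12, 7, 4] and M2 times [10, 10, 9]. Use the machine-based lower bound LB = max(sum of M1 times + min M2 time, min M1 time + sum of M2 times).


LB1 = sum(M1 times) + min(M2 times) = 23 + 9 = 32
LB2 = min(M1 times) + sum(M2 times) = 4 + 29 = 33
Lower bound = max(LB1, LB2) = max(32, 33) = 33

33


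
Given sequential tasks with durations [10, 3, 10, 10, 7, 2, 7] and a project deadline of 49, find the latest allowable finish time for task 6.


LF(activity 6) = deadline - sum of successor durations
Successors: activities 7 through 7 with durations [7]
Sum of successor durations = 7
LF = 49 - 7 = 42

42


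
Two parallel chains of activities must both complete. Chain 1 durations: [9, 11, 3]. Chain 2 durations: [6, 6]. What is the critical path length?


Path A total = 9 + 11 + 3 = 23
Path B total = 6 + 6 = 12
Critical path = longest path = max(23, 12) = 23

23


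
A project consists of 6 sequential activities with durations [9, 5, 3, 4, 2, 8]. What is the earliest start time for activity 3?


Activity 3 starts after activities 1 through 2 complete.
Predecessor durations: [9, 5]
ES = 9 + 5 = 14

14


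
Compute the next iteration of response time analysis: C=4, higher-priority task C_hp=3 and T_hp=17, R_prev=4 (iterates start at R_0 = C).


R_next = C + ceil(R_prev / T_hp) * C_hp
ceil(4 / 17) = ceil(0.2353) = 1
Interference = 1 * 3 = 3
R_next = 4 + 3 = 7

7


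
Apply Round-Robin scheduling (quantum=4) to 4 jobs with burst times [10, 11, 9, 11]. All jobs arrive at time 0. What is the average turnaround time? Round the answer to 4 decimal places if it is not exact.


Time quantum = 4
Execution trace:
  J1 runs 4 units, time = 4
  J2 runs 4 units, time = 8
  J3 runs 4 units, time = 12
  J4 runs 4 units, time = 16
  J1 runs 4 units, time = 20
  J2 runs 4 units, time = 24
  J3 runs 4 units, time = 28
  J4 runs 4 units, time = 32
  J1 runs 2 units, time = 34
  J2 runs 3 units, time = 37
  J3 runs 1 units, time = 38
  J4 runs 3 units, time = 41
Finish times: [34, 37, 38, 41]
Average turnaround = 150/4 = 37.5

37.5


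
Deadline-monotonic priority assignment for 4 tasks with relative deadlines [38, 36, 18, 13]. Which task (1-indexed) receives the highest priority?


Sort tasks by relative deadline (ascending):
  Task 4: deadline = 13
  Task 3: deadline = 18
  Task 2: deadline = 36
  Task 1: deadline = 38
Priority order (highest first): [4, 3, 2, 1]
Highest priority task = 4

4


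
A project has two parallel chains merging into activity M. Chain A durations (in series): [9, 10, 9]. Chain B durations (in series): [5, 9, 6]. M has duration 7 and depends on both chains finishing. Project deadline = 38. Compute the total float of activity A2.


Forward pass: ES(A2) = sum of predecessors on chain A = 9
EF = ES + duration = 9 + 10 = 19
Backward pass: LF(M) = deadline = 38; LS(M) = 38 - 7 = 31
LF(A2) = LS(M) - sum(successors on chain A) = 31 - 9 = 22
LS = LF - duration = 22 - 10 = 12
Total float = LS - ES = 12 - 9 = 3

3


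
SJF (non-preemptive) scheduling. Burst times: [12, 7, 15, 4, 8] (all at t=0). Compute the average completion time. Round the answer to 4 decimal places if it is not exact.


SJF order (ascending): [4, 7, 8, 12, 15]
Completion times:
  Job 1: burst=4, C=4
  Job 2: burst=7, C=11
  Job 3: burst=8, C=19
  Job 4: burst=12, C=31
  Job 5: burst=15, C=46
Average completion = 111/5 = 22.2

22.2


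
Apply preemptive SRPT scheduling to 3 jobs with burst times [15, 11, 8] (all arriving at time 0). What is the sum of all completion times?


Since all jobs arrive at t=0, SRPT equals SPT ordering.
SPT order: [8, 11, 15]
Completion times:
  Job 1: p=8, C=8
  Job 2: p=11, C=19
  Job 3: p=15, C=34
Total completion time = 8 + 19 + 34 = 61

61


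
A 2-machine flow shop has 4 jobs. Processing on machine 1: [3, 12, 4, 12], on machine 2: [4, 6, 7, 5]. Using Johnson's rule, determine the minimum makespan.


Apply Johnson's rule:
  Group 1 (a <= b): [(1, 3, 4), (3, 4, 7)]
  Group 2 (a > b): [(2, 12, 6), (4, 12, 5)]
Optimal job order: [1, 3, 2, 4]
Schedule:
  Job 1: M1 done at 3, M2 done at 7
  Job 3: M1 done at 7, M2 done at 14
  Job 2: M1 done at 19, M2 done at 25
  Job 4: M1 done at 31, M2 done at 36
Makespan = 36

36


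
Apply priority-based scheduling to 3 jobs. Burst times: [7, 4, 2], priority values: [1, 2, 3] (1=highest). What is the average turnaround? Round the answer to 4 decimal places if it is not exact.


Sort by priority (ascending = highest first):
Order: [(1, 7), (2, 4), (3, 2)]
Completion times:
  Priority 1, burst=7, C=7
  Priority 2, burst=4, C=11
  Priority 3, burst=2, C=13
Average turnaround = 31/3 = 10.3333

10.3333


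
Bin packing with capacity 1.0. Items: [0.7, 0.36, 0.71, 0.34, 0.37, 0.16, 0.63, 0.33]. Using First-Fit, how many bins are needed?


Place items sequentially using First-Fit:
  Item 0.7 -> new Bin 1
  Item 0.36 -> new Bin 2
  Item 0.71 -> new Bin 3
  Item 0.34 -> Bin 2 (now 0.7)
  Item 0.37 -> new Bin 4
  Item 0.16 -> Bin 1 (now 0.86)
  Item 0.63 -> Bin 4 (now 1.0)
  Item 0.33 -> new Bin 5
Total bins used = 5

5


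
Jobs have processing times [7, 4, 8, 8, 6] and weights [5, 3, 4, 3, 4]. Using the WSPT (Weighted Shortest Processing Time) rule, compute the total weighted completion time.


Compute p/w ratios and sort ascending (WSPT): [(4, 3), (7, 5), (6, 4), (8, 4), (8, 3)]
Compute weighted completion times:
  Job (p=4,w=3): C=4, w*C=3*4=12
  Job (p=7,w=5): C=11, w*C=5*11=55
  Job (p=6,w=4): C=17, w*C=4*17=68
  Job (p=8,w=4): C=25, w*C=4*25=100
  Job (p=8,w=3): C=33, w*C=3*33=99
Total weighted completion time = 334

334


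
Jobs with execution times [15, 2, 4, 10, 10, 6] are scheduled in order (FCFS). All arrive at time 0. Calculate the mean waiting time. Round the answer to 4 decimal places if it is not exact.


FCFS order (as given): [15, 2, 4, 10, 10, 6]
Waiting times:
  Job 1: wait = 0
  Job 2: wait = 15
  Job 3: wait = 17
  Job 4: wait = 21
  Job 5: wait = 31
  Job 6: wait = 41
Sum of waiting times = 125
Average waiting time = 125/6 = 20.8333

20.8333


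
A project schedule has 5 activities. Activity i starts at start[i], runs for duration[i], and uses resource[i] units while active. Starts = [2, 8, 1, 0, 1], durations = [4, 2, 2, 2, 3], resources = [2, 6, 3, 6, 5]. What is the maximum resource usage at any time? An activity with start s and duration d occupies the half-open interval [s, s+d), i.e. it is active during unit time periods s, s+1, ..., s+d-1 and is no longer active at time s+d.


Each activity i is active on [start_i, start_i + duration_i).
Compute total resource usage per time slot:
  t=0: active resources = [6], total = 6
  t=1: active resources = [3, 6, 5], total = 14
  t=2: active resources = [2, 3, 5], total = 10
  t=3: active resources = [2, 5], total = 7
  t=4: active resources = [2], total = 2
  t=5: active resources = [2], total = 2
  t=6: active resources = [], total = 0
  t=7: active resources = [], total = 0
  t=8: active resources = [6], total = 6
  t=9: active resources = [6], total = 6
Peak resource demand = 14

14


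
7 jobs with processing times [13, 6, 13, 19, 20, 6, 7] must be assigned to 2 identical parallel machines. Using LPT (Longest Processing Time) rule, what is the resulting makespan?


Sort jobs in decreasing order (LPT): [20, 19, 13, 13, 7, 6, 6]
Assign each job to the least loaded machine:
  Machine 1: jobs [20, 13, 6, 6], load = 45
  Machine 2: jobs [19, 13, 7], load = 39
Makespan = max load = 45

45


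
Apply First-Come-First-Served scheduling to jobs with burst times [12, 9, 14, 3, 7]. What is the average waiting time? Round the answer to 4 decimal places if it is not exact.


FCFS order (as given): [12, 9, 14, 3, 7]
Waiting times:
  Job 1: wait = 0
  Job 2: wait = 12
  Job 3: wait = 21
  Job 4: wait = 35
  Job 5: wait = 38
Sum of waiting times = 106
Average waiting time = 106/5 = 21.2

21.2


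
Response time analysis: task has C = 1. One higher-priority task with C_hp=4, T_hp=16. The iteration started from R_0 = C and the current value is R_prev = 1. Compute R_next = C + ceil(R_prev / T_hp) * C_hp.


R_next = C + ceil(R_prev / T_hp) * C_hp
ceil(1 / 16) = ceil(0.0625) = 1
Interference = 1 * 4 = 4
R_next = 1 + 4 = 5

5


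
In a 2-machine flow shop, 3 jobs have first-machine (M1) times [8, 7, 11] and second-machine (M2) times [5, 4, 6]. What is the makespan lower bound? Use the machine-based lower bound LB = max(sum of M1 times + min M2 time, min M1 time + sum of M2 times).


LB1 = sum(M1 times) + min(M2 times) = 26 + 4 = 30
LB2 = min(M1 times) + sum(M2 times) = 7 + 15 = 22
Lower bound = max(LB1, LB2) = max(30, 22) = 30

30


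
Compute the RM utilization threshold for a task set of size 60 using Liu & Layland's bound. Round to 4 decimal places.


Compute 2^(1/60) = 1.0116194403
Subtract 1: 1.0116194403 - 1 = 0.0116194403
Multiply by n: 60 * 0.0116194403 = 0.6971664180
Round to 4 dp: 0.6972

0.6972


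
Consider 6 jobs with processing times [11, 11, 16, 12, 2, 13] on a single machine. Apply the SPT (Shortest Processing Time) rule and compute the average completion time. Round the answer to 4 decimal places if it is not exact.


Sort jobs by processing time (SPT order): [2, 11, 11, 12, 13, 16]
Compute completion times sequentially:
  Job 1: processing = 2, completes at 2
  Job 2: processing = 11, completes at 13
  Job 3: processing = 11, completes at 24
  Job 4: processing = 12, completes at 36
  Job 5: processing = 13, completes at 49
  Job 6: processing = 16, completes at 65
Sum of completion times = 189
Average completion time = 189/6 = 31.5

31.5


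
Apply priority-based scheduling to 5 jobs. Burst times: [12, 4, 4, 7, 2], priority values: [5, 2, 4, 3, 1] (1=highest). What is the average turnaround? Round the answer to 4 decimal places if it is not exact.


Sort by priority (ascending = highest first):
Order: [(1, 2), (2, 4), (3, 7), (4, 4), (5, 12)]
Completion times:
  Priority 1, burst=2, C=2
  Priority 2, burst=4, C=6
  Priority 3, burst=7, C=13
  Priority 4, burst=4, C=17
  Priority 5, burst=12, C=29
Average turnaround = 67/5 = 13.4

13.4


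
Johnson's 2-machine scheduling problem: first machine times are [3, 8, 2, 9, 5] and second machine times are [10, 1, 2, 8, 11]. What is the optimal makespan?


Apply Johnson's rule:
  Group 1 (a <= b): [(3, 2, 2), (1, 3, 10), (5, 5, 11)]
  Group 2 (a > b): [(4, 9, 8), (2, 8, 1)]
Optimal job order: [3, 1, 5, 4, 2]
Schedule:
  Job 3: M1 done at 2, M2 done at 4
  Job 1: M1 done at 5, M2 done at 15
  Job 5: M1 done at 10, M2 done at 26
  Job 4: M1 done at 19, M2 done at 34
  Job 2: M1 done at 27, M2 done at 35
Makespan = 35

35


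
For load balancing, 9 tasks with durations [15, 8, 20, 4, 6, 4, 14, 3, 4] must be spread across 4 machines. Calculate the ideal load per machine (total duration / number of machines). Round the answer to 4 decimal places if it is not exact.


Total processing time = 15 + 8 + 20 + 4 + 6 + 4 + 14 + 3 + 4 = 78
Number of machines = 4
Ideal balanced load = 78 / 4 = 19.5

19.5


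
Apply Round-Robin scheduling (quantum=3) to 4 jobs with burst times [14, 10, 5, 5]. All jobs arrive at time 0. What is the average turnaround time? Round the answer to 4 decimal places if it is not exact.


Time quantum = 3
Execution trace:
  J1 runs 3 units, time = 3
  J2 runs 3 units, time = 6
  J3 runs 3 units, time = 9
  J4 runs 3 units, time = 12
  J1 runs 3 units, time = 15
  J2 runs 3 units, time = 18
  J3 runs 2 units, time = 20
  J4 runs 2 units, time = 22
  J1 runs 3 units, time = 25
  J2 runs 3 units, time = 28
  J1 runs 3 units, time = 31
  J2 runs 1 units, time = 32
  J1 runs 2 units, time = 34
Finish times: [34, 32, 20, 22]
Average turnaround = 108/4 = 27.0

27.0


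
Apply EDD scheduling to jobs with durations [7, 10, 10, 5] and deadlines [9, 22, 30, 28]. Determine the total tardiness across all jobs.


Sort by due date (EDD order): [(7, 9), (10, 22), (5, 28), (10, 30)]
Compute completion times and tardiness:
  Job 1: p=7, d=9, C=7, tardiness=max(0,7-9)=0
  Job 2: p=10, d=22, C=17, tardiness=max(0,17-22)=0
  Job 3: p=5, d=28, C=22, tardiness=max(0,22-28)=0
  Job 4: p=10, d=30, C=32, tardiness=max(0,32-30)=2
Total tardiness = 2

2


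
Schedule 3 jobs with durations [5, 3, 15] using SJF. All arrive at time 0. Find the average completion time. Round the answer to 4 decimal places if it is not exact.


SJF order (ascending): [3, 5, 15]
Completion times:
  Job 1: burst=3, C=3
  Job 2: burst=5, C=8
  Job 3: burst=15, C=23
Average completion = 34/3 = 11.3333

11.3333


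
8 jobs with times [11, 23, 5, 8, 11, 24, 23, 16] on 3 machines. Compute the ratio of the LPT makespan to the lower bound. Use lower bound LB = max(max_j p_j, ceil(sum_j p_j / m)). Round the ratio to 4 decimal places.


LPT order: [24, 23, 23, 16, 11, 11, 8, 5]
Machine loads after assignment: [40, 39, 42]
LPT makespan = 42
Lower bound = max(max_job, ceil(total/3)) = max(24, 41) = 41
Ratio = 42 / 41 = 1.0244

1.0244


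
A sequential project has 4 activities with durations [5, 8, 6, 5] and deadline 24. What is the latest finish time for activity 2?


LF(activity 2) = deadline - sum of successor durations
Successors: activities 3 through 4 with durations [6, 5]
Sum of successor durations = 11
LF = 24 - 11 = 13

13


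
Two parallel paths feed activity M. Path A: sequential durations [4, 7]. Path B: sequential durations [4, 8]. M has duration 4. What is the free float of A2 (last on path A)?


ES(A2) = sum of predecessors on chain A = 4
EF(A2) = ES + duration = 4 + 7 = 11
Successor of A2 is M. ES(M) = max(sum(A), sum(B)) = max(11, 12) = 12
Free float = ES(successor) - EF(current) = 12 - 11 = 1

1


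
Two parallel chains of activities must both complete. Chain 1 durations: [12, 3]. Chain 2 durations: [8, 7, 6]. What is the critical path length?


Path A total = 12 + 3 = 15
Path B total = 8 + 7 + 6 = 21
Critical path = longest path = max(15, 21) = 21

21


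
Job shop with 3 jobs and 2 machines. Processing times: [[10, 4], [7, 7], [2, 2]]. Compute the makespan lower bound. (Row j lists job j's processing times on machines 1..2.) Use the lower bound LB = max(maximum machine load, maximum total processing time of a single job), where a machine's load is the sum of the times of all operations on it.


Machine loads:
  Machine 1: 10 + 7 + 2 = 19
  Machine 2: 4 + 7 + 2 = 13
Max machine load = 19
Job totals:
  Job 1: 14
  Job 2: 14
  Job 3: 4
Max job total = 14
Lower bound = max(19, 14) = 19

19


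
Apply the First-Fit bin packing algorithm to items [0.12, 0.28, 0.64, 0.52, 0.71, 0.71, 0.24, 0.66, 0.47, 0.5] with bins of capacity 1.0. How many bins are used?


Place items sequentially using First-Fit:
  Item 0.12 -> new Bin 1
  Item 0.28 -> Bin 1 (now 0.4)
  Item 0.64 -> new Bin 2
  Item 0.52 -> Bin 1 (now 0.92)
  Item 0.71 -> new Bin 3
  Item 0.71 -> new Bin 4
  Item 0.24 -> Bin 2 (now 0.88)
  Item 0.66 -> new Bin 5
  Item 0.47 -> new Bin 6
  Item 0.5 -> Bin 6 (now 0.97)
Total bins used = 6

6


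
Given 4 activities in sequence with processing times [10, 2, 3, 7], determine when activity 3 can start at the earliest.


Activity 3 starts after activities 1 through 2 complete.
Predecessor durations: [10, 2]
ES = 10 + 2 = 12

12


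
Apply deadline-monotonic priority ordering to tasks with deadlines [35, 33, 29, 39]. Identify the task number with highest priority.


Sort tasks by relative deadline (ascending):
  Task 3: deadline = 29
  Task 2: deadline = 33
  Task 1: deadline = 35
  Task 4: deadline = 39
Priority order (highest first): [3, 2, 1, 4]
Highest priority task = 3

3


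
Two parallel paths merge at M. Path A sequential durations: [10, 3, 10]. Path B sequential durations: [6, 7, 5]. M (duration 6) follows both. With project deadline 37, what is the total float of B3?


Forward pass: ES(B3) = sum of predecessors on chain B = 13
EF = ES + duration = 13 + 5 = 18
Backward pass: LF(M) = deadline = 37; LS(M) = 37 - 6 = 31
LF(B3) = LS(M) - sum(successors on chain B) = 31 - 0 = 31
LS = LF - duration = 31 - 5 = 26
Total float = LS - ES = 26 - 13 = 13

13


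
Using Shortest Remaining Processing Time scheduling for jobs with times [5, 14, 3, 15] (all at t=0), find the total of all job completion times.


Since all jobs arrive at t=0, SRPT equals SPT ordering.
SPT order: [3, 5, 14, 15]
Completion times:
  Job 1: p=3, C=3
  Job 2: p=5, C=8
  Job 3: p=14, C=22
  Job 4: p=15, C=37
Total completion time = 3 + 8 + 22 + 37 = 70

70


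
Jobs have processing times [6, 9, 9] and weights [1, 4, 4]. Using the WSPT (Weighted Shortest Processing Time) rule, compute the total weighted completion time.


Compute p/w ratios and sort ascending (WSPT): [(9, 4), (9, 4), (6, 1)]
Compute weighted completion times:
  Job (p=9,w=4): C=9, w*C=4*9=36
  Job (p=9,w=4): C=18, w*C=4*18=72
  Job (p=6,w=1): C=24, w*C=1*24=24
Total weighted completion time = 132

132


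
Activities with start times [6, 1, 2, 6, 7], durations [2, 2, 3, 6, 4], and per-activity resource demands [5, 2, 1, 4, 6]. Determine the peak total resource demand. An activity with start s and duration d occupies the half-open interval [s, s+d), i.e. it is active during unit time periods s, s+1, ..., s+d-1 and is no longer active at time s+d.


Each activity i is active on [start_i, start_i + duration_i).
Compute total resource usage per time slot:
  t=0: active resources = [], total = 0
  t=1: active resources = [2], total = 2
  t=2: active resources = [2, 1], total = 3
  t=3: active resources = [1], total = 1
  t=4: active resources = [1], total = 1
  t=5: active resources = [], total = 0
  t=6: active resources = [5, 4], total = 9
  t=7: active resources = [5, 4, 6], total = 15
  t=8: active resources = [4, 6], total = 10
  t=9: active resources = [4, 6], total = 10
  t=10: active resources = [4, 6], total = 10
  t=11: active resources = [4], total = 4
Peak resource demand = 15

15


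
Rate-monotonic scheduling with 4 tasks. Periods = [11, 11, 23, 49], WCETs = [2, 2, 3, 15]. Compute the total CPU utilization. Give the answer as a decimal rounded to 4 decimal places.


Compute individual utilizations (exact fractions):
  Task 1: C/T = 2/11 (approx. 0.1818)
  Task 2: C/T = 2/11 (approx. 0.1818)
  Task 3: C/T = 3/23 (approx. 0.1304)
  Task 4: C/T = 15/49 (approx. 0.3061)
Total utilization U = 2/11 + 2/11 + 3/23 + 15/49 = 9920/12397
Rounded to 4 decimal places: U = 0.8002
RM (Liu & Layland) bound for 4 tasks = 0.756828; compare with U = 9920/12397 (approx. 0.800194)
bound < U <= 1, so the RM sufficient condition is not met (inconclusive; an exact test such as response-time analysis is needed).

0.8002


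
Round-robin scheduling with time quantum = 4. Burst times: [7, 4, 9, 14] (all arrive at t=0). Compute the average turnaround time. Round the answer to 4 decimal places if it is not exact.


Time quantum = 4
Execution trace:
  J1 runs 4 units, time = 4
  J2 runs 4 units, time = 8
  J3 runs 4 units, time = 12
  J4 runs 4 units, time = 16
  J1 runs 3 units, time = 19
  J3 runs 4 units, time = 23
  J4 runs 4 units, time = 27
  J3 runs 1 units, time = 28
  J4 runs 4 units, time = 32
  J4 runs 2 units, time = 34
Finish times: [19, 8, 28, 34]
Average turnaround = 89/4 = 22.25

22.25


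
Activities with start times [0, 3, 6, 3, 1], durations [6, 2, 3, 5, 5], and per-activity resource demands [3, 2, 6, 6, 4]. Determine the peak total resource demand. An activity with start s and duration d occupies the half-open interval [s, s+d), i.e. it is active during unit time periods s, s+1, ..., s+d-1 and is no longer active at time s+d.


Each activity i is active on [start_i, start_i + duration_i).
Compute total resource usage per time slot:
  t=0: active resources = [3], total = 3
  t=1: active resources = [3, 4], total = 7
  t=2: active resources = [3, 4], total = 7
  t=3: active resources = [3, 2, 6, 4], total = 15
  t=4: active resources = [3, 2, 6, 4], total = 15
  t=5: active resources = [3, 6, 4], total = 13
  t=6: active resources = [6, 6], total = 12
  t=7: active resources = [6, 6], total = 12
  t=8: active resources = [6], total = 6
Peak resource demand = 15

15


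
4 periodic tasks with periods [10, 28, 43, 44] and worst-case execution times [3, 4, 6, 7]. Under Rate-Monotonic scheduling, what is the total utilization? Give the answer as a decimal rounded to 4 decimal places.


Compute individual utilizations (exact fractions):
  Task 1: C/T = 3/10 (approx. 0.3)
  Task 2: C/T = 4/28 = 1/7 (approx. 0.1429)
  Task 3: C/T = 6/43 (approx. 0.1395)
  Task 4: C/T = 7/44 (approx. 0.1591)
Total utilization U = 3/10 + 1/7 + 6/43 + 7/44 = 49101/66220
Rounded to 4 decimal places: U = 0.7415
RM (Liu & Layland) bound for 4 tasks = 0.756828; compare with U = 49101/66220 (approx. 0.741483)
U <= bound, so schedulable by RM sufficient condition.

0.7415
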